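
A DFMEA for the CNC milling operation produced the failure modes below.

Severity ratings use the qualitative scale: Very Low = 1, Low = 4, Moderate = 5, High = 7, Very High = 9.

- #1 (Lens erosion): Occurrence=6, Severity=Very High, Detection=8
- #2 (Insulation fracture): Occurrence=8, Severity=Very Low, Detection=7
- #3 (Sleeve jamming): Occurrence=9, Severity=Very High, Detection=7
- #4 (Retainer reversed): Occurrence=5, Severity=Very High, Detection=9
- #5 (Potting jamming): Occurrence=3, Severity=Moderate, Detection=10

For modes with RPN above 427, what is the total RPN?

RPN = Severity × Occurrence × Detection:
  #1: 9 × 6 × 8 = 432
  #2: 1 × 8 × 7 = 56
  #3: 9 × 9 × 7 = 567
  #4: 9 × 5 × 9 = 405
  #5: 5 × 3 × 10 = 150
RPN > 427: #1 (432), #3 (567).
Sum: 432 + 567 = 999.

999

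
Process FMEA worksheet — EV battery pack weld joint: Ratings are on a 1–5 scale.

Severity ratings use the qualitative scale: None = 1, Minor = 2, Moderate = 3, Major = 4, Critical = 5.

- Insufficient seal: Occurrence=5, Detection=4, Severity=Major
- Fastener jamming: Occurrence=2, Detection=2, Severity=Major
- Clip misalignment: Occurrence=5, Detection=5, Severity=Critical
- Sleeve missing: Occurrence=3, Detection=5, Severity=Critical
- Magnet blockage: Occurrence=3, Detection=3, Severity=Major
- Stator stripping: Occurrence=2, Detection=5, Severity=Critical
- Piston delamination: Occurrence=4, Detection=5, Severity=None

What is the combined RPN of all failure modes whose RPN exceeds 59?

280

RPN = Severity × Occurrence × Detection:
  Insufficient seal: 4 × 5 × 4 = 80
  Fastener jamming: 4 × 2 × 2 = 16
  Clip misalignment: 5 × 5 × 5 = 125
  Sleeve missing: 5 × 3 × 5 = 75
  Magnet blockage: 4 × 3 × 3 = 36
  Stator stripping: 5 × 2 × 5 = 50
  Piston delamination: 1 × 4 × 5 = 20
RPN > 59: Insufficient seal (80), Clip misalignment (125), Sleeve missing (75).
Sum: 80 + 125 + 75 = 280.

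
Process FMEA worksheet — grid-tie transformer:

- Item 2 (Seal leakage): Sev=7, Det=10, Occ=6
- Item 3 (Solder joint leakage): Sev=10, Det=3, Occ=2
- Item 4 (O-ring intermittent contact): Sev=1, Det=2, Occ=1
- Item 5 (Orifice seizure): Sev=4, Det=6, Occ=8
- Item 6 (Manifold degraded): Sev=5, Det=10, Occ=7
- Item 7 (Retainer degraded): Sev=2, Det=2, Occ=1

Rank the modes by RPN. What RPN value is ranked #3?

192

RPN = Severity × Occurrence × Detection:
  Item 2: 7 × 6 × 10 = 420
  Item 3: 10 × 2 × 3 = 60
  Item 4: 1 × 1 × 2 = 2
  Item 5: 4 × 8 × 6 = 192
  Item 6: 5 × 7 × 10 = 350
  Item 7: 2 × 1 × 2 = 4
Sorted descending: 420, 350, 192, 60, 4, 2.
The third-highest RPN is 192 (Item 5).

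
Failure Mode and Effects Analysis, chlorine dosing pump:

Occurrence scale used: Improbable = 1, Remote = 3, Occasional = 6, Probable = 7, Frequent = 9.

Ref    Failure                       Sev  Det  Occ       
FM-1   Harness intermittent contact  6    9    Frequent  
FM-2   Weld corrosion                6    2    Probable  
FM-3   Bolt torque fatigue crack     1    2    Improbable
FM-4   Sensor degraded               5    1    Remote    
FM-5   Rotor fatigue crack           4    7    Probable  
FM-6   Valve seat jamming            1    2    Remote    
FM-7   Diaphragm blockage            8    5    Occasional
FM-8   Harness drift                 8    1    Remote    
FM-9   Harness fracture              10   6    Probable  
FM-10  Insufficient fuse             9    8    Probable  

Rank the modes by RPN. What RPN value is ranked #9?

RPN = Severity × Occurrence × Detection:
  FM-1: 6 × 9 × 9 = 486
  FM-2: 6 × 7 × 2 = 84
  FM-3: 1 × 1 × 2 = 2
  FM-4: 5 × 3 × 1 = 15
  FM-5: 4 × 7 × 7 = 196
  FM-6: 1 × 3 × 2 = 6
  FM-7: 8 × 6 × 5 = 240
  FM-8: 8 × 3 × 1 = 24
  FM-9: 10 × 7 × 6 = 420
  FM-10: 9 × 7 × 8 = 504
Sorted descending: 504, 486, 420, 240, 196, 84, 24, 15, 6, 2.
The 9th-highest RPN is 6 (FM-6).

6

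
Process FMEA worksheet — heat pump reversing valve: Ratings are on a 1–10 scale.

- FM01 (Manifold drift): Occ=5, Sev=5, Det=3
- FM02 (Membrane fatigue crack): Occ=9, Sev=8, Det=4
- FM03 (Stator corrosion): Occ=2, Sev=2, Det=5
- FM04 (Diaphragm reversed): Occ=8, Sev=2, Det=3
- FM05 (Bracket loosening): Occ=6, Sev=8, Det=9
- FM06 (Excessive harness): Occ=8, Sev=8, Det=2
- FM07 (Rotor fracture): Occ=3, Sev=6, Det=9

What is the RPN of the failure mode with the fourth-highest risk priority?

128

RPN = Severity × Occurrence × Detection:
  FM01: 5 × 5 × 3 = 75
  FM02: 8 × 9 × 4 = 288
  FM03: 2 × 2 × 5 = 20
  FM04: 2 × 8 × 3 = 48
  FM05: 8 × 6 × 9 = 432
  FM06: 8 × 8 × 2 = 128
  FM07: 6 × 3 × 9 = 162
Sorted descending: 432, 288, 162, 128, 75, 48, 20.
The fourth-highest RPN is 128 (FM06).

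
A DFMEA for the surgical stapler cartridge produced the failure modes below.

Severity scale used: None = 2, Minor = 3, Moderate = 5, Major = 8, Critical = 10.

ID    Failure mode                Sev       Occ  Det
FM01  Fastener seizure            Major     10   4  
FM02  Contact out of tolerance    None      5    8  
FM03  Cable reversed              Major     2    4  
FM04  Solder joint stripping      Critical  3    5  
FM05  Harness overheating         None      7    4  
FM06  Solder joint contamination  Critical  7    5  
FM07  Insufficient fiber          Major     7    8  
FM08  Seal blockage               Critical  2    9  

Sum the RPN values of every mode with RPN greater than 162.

1298

RPN = Severity × Occurrence × Detection:
  FM01: 8 × 10 × 4 = 320
  FM02: 2 × 5 × 8 = 80
  FM03: 8 × 2 × 4 = 64
  FM04: 10 × 3 × 5 = 150
  FM05: 2 × 7 × 4 = 56
  FM06: 10 × 7 × 5 = 350
  FM07: 8 × 7 × 8 = 448
  FM08: 10 × 2 × 9 = 180
RPN > 162: FM01 (320), FM06 (350), FM07 (448), FM08 (180).
Sum: 320 + 350 + 448 + 180 = 1298.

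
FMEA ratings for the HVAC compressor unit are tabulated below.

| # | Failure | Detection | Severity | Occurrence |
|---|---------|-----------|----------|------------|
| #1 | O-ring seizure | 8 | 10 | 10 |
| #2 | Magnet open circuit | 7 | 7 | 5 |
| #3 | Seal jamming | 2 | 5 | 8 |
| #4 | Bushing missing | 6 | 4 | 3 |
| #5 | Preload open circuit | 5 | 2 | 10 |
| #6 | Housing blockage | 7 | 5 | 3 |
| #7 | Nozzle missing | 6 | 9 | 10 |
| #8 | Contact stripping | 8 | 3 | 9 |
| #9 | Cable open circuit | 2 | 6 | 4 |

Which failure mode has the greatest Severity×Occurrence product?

#1

Criticality = Severity × Occurrence:
  #1: 10 × 10 = 100
  #2: 7 × 5 = 35
  #3: 5 × 8 = 40
  #4: 4 × 3 = 12
  #5: 2 × 10 = 20
  #6: 5 × 3 = 15
  #7: 9 × 10 = 90
  #8: 3 × 9 = 27
  #9: 6 × 4 = 24
Highest criticality is 100 → #1.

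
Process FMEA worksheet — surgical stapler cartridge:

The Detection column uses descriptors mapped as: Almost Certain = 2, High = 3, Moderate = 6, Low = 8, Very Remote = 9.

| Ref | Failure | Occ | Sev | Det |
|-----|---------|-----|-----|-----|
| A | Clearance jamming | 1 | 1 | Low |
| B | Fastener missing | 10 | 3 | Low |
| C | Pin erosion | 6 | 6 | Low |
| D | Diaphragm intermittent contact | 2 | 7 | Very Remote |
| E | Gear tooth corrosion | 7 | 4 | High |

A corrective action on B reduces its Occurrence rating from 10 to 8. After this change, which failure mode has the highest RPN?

C

RPN = Severity × Occurrence × Detection:
  A: 1 × 1 × 8 = 8
  B: 3 × 10 × 8 = 240
  C: 6 × 6 × 8 = 288
  D: 7 × 2 × 9 = 126
  E: 4 × 7 × 3 = 84
After action: B → 3 × 8 × 8 = 192.
Revised RPNs: C=288, B=192, D=126, E=84, A=8.
Highest is now C (288).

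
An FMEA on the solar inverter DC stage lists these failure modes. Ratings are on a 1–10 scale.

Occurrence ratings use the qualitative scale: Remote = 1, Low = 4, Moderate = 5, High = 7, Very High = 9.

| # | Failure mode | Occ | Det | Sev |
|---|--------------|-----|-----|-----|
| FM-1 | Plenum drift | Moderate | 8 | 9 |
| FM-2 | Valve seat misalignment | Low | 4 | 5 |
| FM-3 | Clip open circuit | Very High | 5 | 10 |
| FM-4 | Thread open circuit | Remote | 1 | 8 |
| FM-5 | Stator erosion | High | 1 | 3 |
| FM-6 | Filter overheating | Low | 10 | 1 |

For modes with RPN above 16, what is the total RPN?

RPN = Severity × Occurrence × Detection:
  FM-1: 9 × 5 × 8 = 360
  FM-2: 5 × 4 × 4 = 80
  FM-3: 10 × 9 × 5 = 450
  FM-4: 8 × 1 × 1 = 8
  FM-5: 3 × 7 × 1 = 21
  FM-6: 1 × 4 × 10 = 40
RPN > 16: FM-1 (360), FM-2 (80), FM-3 (450), FM-5 (21), FM-6 (40).
Sum: 360 + 80 + 450 + 21 + 40 = 951.

951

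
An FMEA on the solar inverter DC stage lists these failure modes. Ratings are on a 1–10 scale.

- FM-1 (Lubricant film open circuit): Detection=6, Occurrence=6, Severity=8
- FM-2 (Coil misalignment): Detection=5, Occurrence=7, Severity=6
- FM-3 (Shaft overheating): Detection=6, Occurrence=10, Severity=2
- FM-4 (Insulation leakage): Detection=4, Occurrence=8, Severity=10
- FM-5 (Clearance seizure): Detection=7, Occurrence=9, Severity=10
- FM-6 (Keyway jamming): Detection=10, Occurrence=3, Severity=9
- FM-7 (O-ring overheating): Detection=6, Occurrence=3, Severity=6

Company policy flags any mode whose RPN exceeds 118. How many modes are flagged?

6

RPN = Severity × Occurrence × Detection:
  FM-1: 8 × 6 × 6 = 288
  FM-2: 6 × 7 × 5 = 210
  FM-3: 2 × 10 × 6 = 120
  FM-4: 10 × 8 × 4 = 320
  FM-5: 10 × 9 × 7 = 630
  FM-6: 9 × 3 × 10 = 270
  FM-7: 6 × 3 × 6 = 108
Modes with RPN > 118: FM-1 (288), FM-2 (210), FM-3 (120), FM-4 (320), FM-5 (630), FM-6 (270) → 6.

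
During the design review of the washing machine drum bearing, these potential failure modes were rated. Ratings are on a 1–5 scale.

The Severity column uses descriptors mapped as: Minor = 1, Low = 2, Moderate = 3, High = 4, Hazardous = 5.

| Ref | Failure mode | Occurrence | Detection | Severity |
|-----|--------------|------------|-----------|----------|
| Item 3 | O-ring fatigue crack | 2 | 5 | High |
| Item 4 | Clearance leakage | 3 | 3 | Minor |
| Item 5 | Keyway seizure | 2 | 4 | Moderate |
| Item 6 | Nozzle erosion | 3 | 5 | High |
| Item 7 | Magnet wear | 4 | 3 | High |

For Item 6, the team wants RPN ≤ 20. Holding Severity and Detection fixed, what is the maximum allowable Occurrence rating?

Item 6: S=4, O=3, D=5 → current RPN = 60.
Fixed product = 20. Need 20 × O ≤ 20, so O ≤ 20/20 = 1.00.
Maximum integer Occurrence rating = 1 (gives RPN 20; O=2 would give 40 > 20).

1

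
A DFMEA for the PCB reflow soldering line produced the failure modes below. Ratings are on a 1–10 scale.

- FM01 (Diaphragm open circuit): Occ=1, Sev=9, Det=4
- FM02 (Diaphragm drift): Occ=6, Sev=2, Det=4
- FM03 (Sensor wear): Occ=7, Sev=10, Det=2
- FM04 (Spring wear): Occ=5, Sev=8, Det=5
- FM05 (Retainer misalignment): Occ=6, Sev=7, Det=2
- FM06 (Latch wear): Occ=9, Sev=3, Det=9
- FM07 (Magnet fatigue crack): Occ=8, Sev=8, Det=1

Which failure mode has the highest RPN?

RPN = Severity × Occurrence × Detection:
  FM01: 9 × 1 × 4 = 36
  FM02: 2 × 6 × 4 = 48
  FM03: 10 × 7 × 2 = 140
  FM04: 8 × 5 × 5 = 200
  FM05: 7 × 6 × 2 = 84
  FM06: 3 × 9 × 9 = 243
  FM07: 8 × 8 × 1 = 64
Highest RPN is 243 → FM06.

FM06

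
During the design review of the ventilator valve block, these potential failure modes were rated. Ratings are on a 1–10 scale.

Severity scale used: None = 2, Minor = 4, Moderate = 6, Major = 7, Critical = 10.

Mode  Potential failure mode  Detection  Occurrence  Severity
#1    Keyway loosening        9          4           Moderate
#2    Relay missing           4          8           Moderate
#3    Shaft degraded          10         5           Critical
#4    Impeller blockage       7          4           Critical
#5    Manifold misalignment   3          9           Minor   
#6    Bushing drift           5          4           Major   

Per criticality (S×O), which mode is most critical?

#3

Criticality = Severity × Occurrence:
  #1: 6 × 4 = 24
  #2: 6 × 8 = 48
  #3: 10 × 5 = 50
  #4: 10 × 4 = 40
  #5: 4 × 9 = 36
  #6: 7 × 4 = 28
Highest criticality is 50 → #3.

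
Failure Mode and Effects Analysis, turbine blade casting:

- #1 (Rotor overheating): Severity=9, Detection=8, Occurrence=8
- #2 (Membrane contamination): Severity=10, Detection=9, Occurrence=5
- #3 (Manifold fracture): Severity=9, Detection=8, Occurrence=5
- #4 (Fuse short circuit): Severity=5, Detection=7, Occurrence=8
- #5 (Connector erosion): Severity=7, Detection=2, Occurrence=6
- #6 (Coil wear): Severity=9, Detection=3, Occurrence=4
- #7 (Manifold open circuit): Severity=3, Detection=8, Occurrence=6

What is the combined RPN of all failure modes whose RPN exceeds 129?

1810

RPN = Severity × Occurrence × Detection:
  #1: 9 × 8 × 8 = 576
  #2: 10 × 5 × 9 = 450
  #3: 9 × 5 × 8 = 360
  #4: 5 × 8 × 7 = 280
  #5: 7 × 6 × 2 = 84
  #6: 9 × 4 × 3 = 108
  #7: 3 × 6 × 8 = 144
RPN > 129: #1 (576), #2 (450), #3 (360), #4 (280), #7 (144).
Sum: 576 + 450 + 360 + 280 + 144 = 1810.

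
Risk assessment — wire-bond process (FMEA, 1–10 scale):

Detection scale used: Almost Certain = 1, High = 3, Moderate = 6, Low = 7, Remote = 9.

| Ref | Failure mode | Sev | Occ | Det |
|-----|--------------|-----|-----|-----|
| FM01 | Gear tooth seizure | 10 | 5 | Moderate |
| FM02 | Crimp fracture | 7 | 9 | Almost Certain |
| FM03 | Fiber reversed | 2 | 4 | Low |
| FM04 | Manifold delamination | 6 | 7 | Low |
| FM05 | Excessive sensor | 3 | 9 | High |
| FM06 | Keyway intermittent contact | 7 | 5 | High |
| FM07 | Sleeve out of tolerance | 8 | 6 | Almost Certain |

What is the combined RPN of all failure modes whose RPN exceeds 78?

780

RPN = Severity × Occurrence × Detection:
  FM01: 10 × 5 × 6 = 300
  FM02: 7 × 9 × 1 = 63
  FM03: 2 × 4 × 7 = 56
  FM04: 6 × 7 × 7 = 294
  FM05: 3 × 9 × 3 = 81
  FM06: 7 × 5 × 3 = 105
  FM07: 8 × 6 × 1 = 48
RPN > 78: FM01 (300), FM04 (294), FM05 (81), FM06 (105).
Sum: 300 + 294 + 81 + 105 = 780.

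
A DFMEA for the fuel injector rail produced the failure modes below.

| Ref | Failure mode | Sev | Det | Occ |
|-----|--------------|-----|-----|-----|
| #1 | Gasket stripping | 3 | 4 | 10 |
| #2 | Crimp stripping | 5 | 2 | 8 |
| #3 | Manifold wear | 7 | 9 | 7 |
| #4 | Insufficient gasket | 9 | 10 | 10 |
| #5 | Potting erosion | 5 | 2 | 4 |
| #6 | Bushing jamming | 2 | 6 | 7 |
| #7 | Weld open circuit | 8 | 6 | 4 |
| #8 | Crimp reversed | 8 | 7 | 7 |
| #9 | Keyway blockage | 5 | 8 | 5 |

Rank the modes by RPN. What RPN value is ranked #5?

RPN = Severity × Occurrence × Detection:
  #1: 3 × 10 × 4 = 120
  #2: 5 × 8 × 2 = 80
  #3: 7 × 7 × 9 = 441
  #4: 9 × 10 × 10 = 900
  #5: 5 × 4 × 2 = 40
  #6: 2 × 7 × 6 = 84
  #7: 8 × 4 × 6 = 192
  #8: 8 × 7 × 7 = 392
  #9: 5 × 5 × 8 = 200
Sorted descending: 900, 441, 392, 200, 192, 120, 84, 80, 40.
The fifth-highest RPN is 192 (#7).

192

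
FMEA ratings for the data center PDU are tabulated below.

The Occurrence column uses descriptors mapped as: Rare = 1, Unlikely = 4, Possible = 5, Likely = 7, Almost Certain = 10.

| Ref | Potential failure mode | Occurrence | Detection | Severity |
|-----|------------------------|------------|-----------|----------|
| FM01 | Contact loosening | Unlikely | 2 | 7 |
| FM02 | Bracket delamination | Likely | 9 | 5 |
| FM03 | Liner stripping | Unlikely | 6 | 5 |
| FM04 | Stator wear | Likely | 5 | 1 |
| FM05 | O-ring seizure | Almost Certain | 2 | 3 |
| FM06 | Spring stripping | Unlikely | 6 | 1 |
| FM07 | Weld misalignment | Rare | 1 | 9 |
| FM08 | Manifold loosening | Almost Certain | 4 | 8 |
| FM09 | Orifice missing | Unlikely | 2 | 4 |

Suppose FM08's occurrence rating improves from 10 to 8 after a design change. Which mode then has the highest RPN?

FM02

RPN = Severity × Occurrence × Detection:
  FM01: 7 × 4 × 2 = 56
  FM02: 5 × 7 × 9 = 315
  FM03: 5 × 4 × 6 = 120
  FM04: 1 × 7 × 5 = 35
  FM05: 3 × 10 × 2 = 60
  FM06: 1 × 4 × 6 = 24
  FM07: 9 × 1 × 1 = 9
  FM08: 8 × 10 × 4 = 320
  FM09: 4 × 4 × 2 = 32
After action: FM08 → 8 × 8 × 4 = 256.
Revised RPNs: FM02=315, FM08=256, FM03=120, FM05=60, FM01=56, FM04=35, FM09=32, FM06=24, FM07=9.
Highest is now FM02 (315).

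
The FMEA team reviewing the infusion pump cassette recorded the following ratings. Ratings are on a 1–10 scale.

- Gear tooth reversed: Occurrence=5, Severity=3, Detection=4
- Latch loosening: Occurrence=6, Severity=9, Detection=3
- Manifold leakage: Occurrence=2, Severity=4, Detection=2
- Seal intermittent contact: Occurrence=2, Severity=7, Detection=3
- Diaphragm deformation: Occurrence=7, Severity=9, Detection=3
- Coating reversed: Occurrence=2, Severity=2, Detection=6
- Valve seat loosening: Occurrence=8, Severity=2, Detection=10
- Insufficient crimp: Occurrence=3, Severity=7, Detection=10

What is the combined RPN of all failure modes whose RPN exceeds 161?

RPN = Severity × Occurrence × Detection:
  Gear tooth reversed: 3 × 5 × 4 = 60
  Latch loosening: 9 × 6 × 3 = 162
  Manifold leakage: 4 × 2 × 2 = 16
  Seal intermittent contact: 7 × 2 × 3 = 42
  Diaphragm deformation: 9 × 7 × 3 = 189
  Coating reversed: 2 × 2 × 6 = 24
  Valve seat loosening: 2 × 8 × 10 = 160
  Insufficient crimp: 7 × 3 × 10 = 210
RPN > 161: Latch loosening (162), Diaphragm deformation (189), Insufficient crimp (210).
Sum: 162 + 189 + 210 = 561.

561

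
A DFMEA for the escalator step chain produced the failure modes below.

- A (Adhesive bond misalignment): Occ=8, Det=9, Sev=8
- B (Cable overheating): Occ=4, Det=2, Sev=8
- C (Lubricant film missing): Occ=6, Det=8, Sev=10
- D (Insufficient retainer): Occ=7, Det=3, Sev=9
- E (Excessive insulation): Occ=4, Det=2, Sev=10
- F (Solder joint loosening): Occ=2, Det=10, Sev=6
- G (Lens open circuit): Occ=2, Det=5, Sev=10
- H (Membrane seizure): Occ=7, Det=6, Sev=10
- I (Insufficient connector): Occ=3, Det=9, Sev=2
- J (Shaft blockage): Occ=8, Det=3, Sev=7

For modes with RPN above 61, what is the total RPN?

2197

RPN = Severity × Occurrence × Detection:
  A: 8 × 8 × 9 = 576
  B: 8 × 4 × 2 = 64
  C: 10 × 6 × 8 = 480
  D: 9 × 7 × 3 = 189
  E: 10 × 4 × 2 = 80
  F: 6 × 2 × 10 = 120
  G: 10 × 2 × 5 = 100
  H: 10 × 7 × 6 = 420
  I: 2 × 3 × 9 = 54
  J: 7 × 8 × 3 = 168
RPN > 61: A (576), B (64), C (480), D (189), E (80), F (120), G (100), H (420), J (168).
Sum: 576 + 64 + 480 + 189 + 80 + 120 + 100 + 420 + 168 = 2197.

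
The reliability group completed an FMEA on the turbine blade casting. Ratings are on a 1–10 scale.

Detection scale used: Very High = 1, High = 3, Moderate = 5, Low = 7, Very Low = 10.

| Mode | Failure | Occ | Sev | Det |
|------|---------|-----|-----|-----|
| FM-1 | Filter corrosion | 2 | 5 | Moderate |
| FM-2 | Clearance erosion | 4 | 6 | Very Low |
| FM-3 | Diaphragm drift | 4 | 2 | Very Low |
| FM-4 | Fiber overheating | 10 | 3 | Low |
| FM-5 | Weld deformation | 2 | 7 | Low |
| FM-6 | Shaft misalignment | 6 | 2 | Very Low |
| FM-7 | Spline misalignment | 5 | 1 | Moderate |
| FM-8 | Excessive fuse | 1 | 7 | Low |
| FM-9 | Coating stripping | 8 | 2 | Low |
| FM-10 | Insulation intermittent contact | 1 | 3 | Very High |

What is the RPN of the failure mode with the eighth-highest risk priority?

RPN = Severity × Occurrence × Detection:
  FM-1: 5 × 2 × 5 = 50
  FM-2: 6 × 4 × 10 = 240
  FM-3: 2 × 4 × 10 = 80
  FM-4: 3 × 10 × 7 = 210
  FM-5: 7 × 2 × 7 = 98
  FM-6: 2 × 6 × 10 = 120
  FM-7: 1 × 5 × 5 = 25
  FM-8: 7 × 1 × 7 = 49
  FM-9: 2 × 8 × 7 = 112
  FM-10: 3 × 1 × 1 = 3
Sorted descending: 240, 210, 120, 112, 98, 80, 50, 49, 25, 3.
The eighth-highest RPN is 49 (FM-8).

49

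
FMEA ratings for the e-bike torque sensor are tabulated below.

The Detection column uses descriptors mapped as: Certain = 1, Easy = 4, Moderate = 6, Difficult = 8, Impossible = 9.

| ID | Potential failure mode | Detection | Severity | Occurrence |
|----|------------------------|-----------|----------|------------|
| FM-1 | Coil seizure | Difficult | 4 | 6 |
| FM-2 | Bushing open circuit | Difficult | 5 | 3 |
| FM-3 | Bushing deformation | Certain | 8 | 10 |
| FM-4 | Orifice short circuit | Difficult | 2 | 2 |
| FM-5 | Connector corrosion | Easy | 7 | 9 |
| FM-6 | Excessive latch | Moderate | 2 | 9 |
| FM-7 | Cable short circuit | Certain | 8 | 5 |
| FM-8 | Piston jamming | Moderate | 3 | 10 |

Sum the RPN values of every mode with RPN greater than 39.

972

RPN = Severity × Occurrence × Detection:
  FM-1: 4 × 6 × 8 = 192
  FM-2: 5 × 3 × 8 = 120
  FM-3: 8 × 10 × 1 = 80
  FM-4: 2 × 2 × 8 = 32
  FM-5: 7 × 9 × 4 = 252
  FM-6: 2 × 9 × 6 = 108
  FM-7: 8 × 5 × 1 = 40
  FM-8: 3 × 10 × 6 = 180
RPN > 39: FM-1 (192), FM-2 (120), FM-3 (80), FM-5 (252), FM-6 (108), FM-7 (40), FM-8 (180).
Sum: 192 + 120 + 80 + 252 + 108 + 40 + 180 = 972.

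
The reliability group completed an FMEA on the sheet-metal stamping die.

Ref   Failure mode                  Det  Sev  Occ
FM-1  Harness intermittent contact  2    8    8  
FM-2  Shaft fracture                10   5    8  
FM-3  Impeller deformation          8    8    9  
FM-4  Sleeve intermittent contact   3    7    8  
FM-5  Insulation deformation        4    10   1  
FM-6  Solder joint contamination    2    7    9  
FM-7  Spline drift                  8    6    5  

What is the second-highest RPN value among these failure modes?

400

RPN = Severity × Occurrence × Detection:
  FM-1: 8 × 8 × 2 = 128
  FM-2: 5 × 8 × 10 = 400
  FM-3: 8 × 9 × 8 = 576
  FM-4: 7 × 8 × 3 = 168
  FM-5: 10 × 1 × 4 = 40
  FM-6: 7 × 9 × 2 = 126
  FM-7: 6 × 5 × 8 = 240
Sorted descending: 576, 400, 240, 168, 128, 126, 40.
The second-highest RPN is 400 (FM-2).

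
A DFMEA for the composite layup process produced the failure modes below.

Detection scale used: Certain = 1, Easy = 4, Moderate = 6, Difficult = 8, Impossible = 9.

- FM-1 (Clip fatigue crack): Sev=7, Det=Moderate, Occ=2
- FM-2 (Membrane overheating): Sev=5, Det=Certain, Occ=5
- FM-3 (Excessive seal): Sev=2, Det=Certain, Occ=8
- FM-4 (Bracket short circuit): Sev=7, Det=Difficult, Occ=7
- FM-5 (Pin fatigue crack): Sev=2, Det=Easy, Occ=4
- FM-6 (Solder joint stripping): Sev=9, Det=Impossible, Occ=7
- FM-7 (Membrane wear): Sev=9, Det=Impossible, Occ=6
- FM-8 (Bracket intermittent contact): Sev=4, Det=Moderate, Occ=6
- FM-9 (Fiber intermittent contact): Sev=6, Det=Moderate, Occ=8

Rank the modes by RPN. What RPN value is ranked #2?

486

RPN = Severity × Occurrence × Detection:
  FM-1: 7 × 2 × 6 = 84
  FM-2: 5 × 5 × 1 = 25
  FM-3: 2 × 8 × 1 = 16
  FM-4: 7 × 7 × 8 = 392
  FM-5: 2 × 4 × 4 = 32
  FM-6: 9 × 7 × 9 = 567
  FM-7: 9 × 6 × 9 = 486
  FM-8: 4 × 6 × 6 = 144
  FM-9: 6 × 8 × 6 = 288
Sorted descending: 567, 486, 392, 288, 144, 84, 32, 25, 16.
The second-highest RPN is 486 (FM-7).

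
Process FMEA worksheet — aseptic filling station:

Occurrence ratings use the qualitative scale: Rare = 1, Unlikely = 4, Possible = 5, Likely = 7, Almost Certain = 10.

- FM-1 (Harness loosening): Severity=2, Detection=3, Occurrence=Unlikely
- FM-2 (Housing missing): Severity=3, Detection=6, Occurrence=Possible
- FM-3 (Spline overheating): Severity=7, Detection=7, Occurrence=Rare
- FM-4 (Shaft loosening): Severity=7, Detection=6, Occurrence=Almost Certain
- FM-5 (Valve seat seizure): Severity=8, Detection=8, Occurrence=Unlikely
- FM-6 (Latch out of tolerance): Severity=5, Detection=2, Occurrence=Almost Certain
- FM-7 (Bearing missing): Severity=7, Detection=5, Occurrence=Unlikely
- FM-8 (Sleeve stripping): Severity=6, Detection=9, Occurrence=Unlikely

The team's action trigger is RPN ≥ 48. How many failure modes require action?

7

RPN = Severity × Occurrence × Detection:
  FM-1: 2 × 4 × 3 = 24
  FM-2: 3 × 5 × 6 = 90
  FM-3: 7 × 1 × 7 = 49
  FM-4: 7 × 10 × 6 = 420
  FM-5: 8 × 4 × 8 = 256
  FM-6: 5 × 10 × 2 = 100
  FM-7: 7 × 4 × 5 = 140
  FM-8: 6 × 4 × 9 = 216
Modes with RPN ≥ 48: FM-2 (90), FM-3 (49), FM-4 (420), FM-5 (256), FM-6 (100), FM-7 (140), FM-8 (216) → 7.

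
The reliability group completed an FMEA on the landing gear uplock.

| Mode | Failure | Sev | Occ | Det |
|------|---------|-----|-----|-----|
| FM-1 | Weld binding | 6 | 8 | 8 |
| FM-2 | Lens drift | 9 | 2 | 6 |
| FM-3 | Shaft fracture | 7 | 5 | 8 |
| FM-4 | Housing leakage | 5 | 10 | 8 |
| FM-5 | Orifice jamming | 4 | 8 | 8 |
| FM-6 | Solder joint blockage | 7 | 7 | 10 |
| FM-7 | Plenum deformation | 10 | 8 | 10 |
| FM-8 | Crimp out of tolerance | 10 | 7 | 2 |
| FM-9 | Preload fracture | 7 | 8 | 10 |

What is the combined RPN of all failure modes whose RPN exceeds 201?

RPN = Severity × Occurrence × Detection:
  FM-1: 6 × 8 × 8 = 384
  FM-2: 9 × 2 × 6 = 108
  FM-3: 7 × 5 × 8 = 280
  FM-4: 5 × 10 × 8 = 400
  FM-5: 4 × 8 × 8 = 256
  FM-6: 7 × 7 × 10 = 490
  FM-7: 10 × 8 × 10 = 800
  FM-8: 10 × 7 × 2 = 140
  FM-9: 7 × 8 × 10 = 560
RPN > 201: FM-1 (384), FM-3 (280), FM-4 (400), FM-5 (256), FM-6 (490), FM-7 (800), FM-9 (560).
Sum: 384 + 280 + 400 + 256 + 490 + 800 + 560 = 3170.

3170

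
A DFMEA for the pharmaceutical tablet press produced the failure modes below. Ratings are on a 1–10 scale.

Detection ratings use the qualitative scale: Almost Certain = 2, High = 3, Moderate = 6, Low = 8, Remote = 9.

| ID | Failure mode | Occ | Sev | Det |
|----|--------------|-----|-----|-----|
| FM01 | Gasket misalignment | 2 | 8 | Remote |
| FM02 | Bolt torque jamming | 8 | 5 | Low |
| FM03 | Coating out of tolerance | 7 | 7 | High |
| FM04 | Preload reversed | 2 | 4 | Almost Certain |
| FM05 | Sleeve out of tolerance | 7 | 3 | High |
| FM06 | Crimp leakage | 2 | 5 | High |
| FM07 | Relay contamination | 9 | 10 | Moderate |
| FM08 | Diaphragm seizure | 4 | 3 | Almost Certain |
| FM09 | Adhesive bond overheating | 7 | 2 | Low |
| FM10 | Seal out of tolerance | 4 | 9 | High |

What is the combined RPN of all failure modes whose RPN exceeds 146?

1007

RPN = Severity × Occurrence × Detection:
  FM01: 8 × 2 × 9 = 144
  FM02: 5 × 8 × 8 = 320
  FM03: 7 × 7 × 3 = 147
  FM04: 4 × 2 × 2 = 16
  FM05: 3 × 7 × 3 = 63
  FM06: 5 × 2 × 3 = 30
  FM07: 10 × 9 × 6 = 540
  FM08: 3 × 4 × 2 = 24
  FM09: 2 × 7 × 8 = 112
  FM10: 9 × 4 × 3 = 108
RPN > 146: FM02 (320), FM03 (147), FM07 (540).
Sum: 320 + 147 + 540 = 1007.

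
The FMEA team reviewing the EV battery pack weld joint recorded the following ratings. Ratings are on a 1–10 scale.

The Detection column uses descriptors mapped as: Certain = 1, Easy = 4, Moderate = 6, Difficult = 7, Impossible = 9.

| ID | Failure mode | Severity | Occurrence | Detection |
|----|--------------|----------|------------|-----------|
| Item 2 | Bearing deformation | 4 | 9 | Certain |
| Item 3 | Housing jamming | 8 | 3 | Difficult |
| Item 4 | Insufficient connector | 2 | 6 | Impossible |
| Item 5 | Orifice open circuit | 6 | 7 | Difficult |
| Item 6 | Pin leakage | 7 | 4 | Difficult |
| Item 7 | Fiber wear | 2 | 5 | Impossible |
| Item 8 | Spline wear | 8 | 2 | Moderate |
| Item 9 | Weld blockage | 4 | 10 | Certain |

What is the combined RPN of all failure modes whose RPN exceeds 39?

992

RPN = Severity × Occurrence × Detection:
  Item 2: 4 × 9 × 1 = 36
  Item 3: 8 × 3 × 7 = 168
  Item 4: 2 × 6 × 9 = 108
  Item 5: 6 × 7 × 7 = 294
  Item 6: 7 × 4 × 7 = 196
  Item 7: 2 × 5 × 9 = 90
  Item 8: 8 × 2 × 6 = 96
  Item 9: 4 × 10 × 1 = 40
RPN > 39: Item 3 (168), Item 4 (108), Item 5 (294), Item 6 (196), Item 7 (90), Item 8 (96), Item 9 (40).
Sum: 168 + 108 + 294 + 196 + 90 + 96 + 40 = 992.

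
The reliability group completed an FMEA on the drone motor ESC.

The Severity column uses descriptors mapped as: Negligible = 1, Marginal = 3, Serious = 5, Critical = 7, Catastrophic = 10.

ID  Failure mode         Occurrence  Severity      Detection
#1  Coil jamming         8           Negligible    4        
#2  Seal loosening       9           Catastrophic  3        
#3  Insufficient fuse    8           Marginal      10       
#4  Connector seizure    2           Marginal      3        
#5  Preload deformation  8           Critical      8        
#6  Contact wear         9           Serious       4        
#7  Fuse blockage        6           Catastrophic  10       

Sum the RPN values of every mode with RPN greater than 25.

RPN = Severity × Occurrence × Detection:
  #1: 1 × 8 × 4 = 32
  #2: 10 × 9 × 3 = 270
  #3: 3 × 8 × 10 = 240
  #4: 3 × 2 × 3 = 18
  #5: 7 × 8 × 8 = 448
  #6: 5 × 9 × 4 = 180
  #7: 10 × 6 × 10 = 600
RPN > 25: #1 (32), #2 (270), #3 (240), #5 (448), #6 (180), #7 (600).
Sum: 32 + 270 + 240 + 448 + 180 + 600 = 1770.

1770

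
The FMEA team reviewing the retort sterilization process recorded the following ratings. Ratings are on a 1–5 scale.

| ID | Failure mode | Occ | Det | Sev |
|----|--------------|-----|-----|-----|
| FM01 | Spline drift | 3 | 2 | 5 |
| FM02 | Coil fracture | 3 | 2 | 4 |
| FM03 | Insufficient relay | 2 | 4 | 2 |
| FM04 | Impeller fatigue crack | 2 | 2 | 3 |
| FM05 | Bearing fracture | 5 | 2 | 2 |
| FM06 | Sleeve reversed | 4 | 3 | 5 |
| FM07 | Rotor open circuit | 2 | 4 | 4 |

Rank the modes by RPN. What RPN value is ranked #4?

24

RPN = Severity × Occurrence × Detection:
  FM01: 5 × 3 × 2 = 30
  FM02: 4 × 3 × 2 = 24
  FM03: 2 × 2 × 4 = 16
  FM04: 3 × 2 × 2 = 12
  FM05: 2 × 5 × 2 = 20
  FM06: 5 × 4 × 3 = 60
  FM07: 4 × 2 × 4 = 32
Sorted descending: 60, 32, 30, 24, 20, 16, 12.
The fourth-highest RPN is 24 (FM02).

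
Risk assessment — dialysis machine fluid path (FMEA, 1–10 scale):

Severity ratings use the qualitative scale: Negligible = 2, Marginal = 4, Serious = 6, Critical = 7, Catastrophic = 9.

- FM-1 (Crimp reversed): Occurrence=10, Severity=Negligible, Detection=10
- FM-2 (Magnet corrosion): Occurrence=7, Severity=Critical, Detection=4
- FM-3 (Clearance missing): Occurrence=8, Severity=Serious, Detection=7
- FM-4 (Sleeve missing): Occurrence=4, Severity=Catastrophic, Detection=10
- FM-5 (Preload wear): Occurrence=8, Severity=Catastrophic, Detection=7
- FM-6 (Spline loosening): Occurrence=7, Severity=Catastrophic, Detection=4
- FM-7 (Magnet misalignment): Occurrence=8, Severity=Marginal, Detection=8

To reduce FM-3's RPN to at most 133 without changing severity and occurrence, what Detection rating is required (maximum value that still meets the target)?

2

FM-3: S=6, O=8, D=7 → current RPN = 336.
Fixed product = 48. Need 48 × D ≤ 133, so D ≤ 133/48 = 2.77.
Maximum integer Detection rating = 2 (gives RPN 96; D=3 would give 144 > 133).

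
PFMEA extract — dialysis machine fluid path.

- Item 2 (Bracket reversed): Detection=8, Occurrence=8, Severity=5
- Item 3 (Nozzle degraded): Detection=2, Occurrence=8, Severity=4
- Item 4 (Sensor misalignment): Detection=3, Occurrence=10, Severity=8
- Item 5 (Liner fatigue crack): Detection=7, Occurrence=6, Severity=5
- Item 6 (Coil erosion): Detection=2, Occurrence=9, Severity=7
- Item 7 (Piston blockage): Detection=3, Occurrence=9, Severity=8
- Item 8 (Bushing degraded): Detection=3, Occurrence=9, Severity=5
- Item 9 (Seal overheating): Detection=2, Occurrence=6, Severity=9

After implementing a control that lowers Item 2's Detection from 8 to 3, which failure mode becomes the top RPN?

Item 4

RPN = Severity × Occurrence × Detection:
  Item 2: 5 × 8 × 8 = 320
  Item 3: 4 × 8 × 2 = 64
  Item 4: 8 × 10 × 3 = 240
  Item 5: 5 × 6 × 7 = 210
  Item 6: 7 × 9 × 2 = 126
  Item 7: 8 × 9 × 3 = 216
  Item 8: 5 × 9 × 3 = 135
  Item 9: 9 × 6 × 2 = 108
After action: Item 2 → 5 × 8 × 3 = 120.
Revised RPNs: Item 4=240, Item 7=216, Item 5=210, Item 8=135, Item 6=126, Item 2=120, Item 9=108, Item 3=64.
Highest is now Item 4 (240).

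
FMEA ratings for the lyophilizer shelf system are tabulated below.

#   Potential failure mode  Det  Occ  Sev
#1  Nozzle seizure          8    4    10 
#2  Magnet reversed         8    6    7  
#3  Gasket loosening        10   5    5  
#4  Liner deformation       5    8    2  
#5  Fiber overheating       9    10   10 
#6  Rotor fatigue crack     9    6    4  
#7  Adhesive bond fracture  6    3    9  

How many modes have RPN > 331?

RPN = Severity × Occurrence × Detection:
  #1: 10 × 4 × 8 = 320
  #2: 7 × 6 × 8 = 336
  #3: 5 × 5 × 10 = 250
  #4: 2 × 8 × 5 = 80
  #5: 10 × 10 × 9 = 900
  #6: 4 × 6 × 9 = 216
  #7: 9 × 3 × 6 = 162
Modes with RPN > 331: #2 (336), #5 (900) → 2.

2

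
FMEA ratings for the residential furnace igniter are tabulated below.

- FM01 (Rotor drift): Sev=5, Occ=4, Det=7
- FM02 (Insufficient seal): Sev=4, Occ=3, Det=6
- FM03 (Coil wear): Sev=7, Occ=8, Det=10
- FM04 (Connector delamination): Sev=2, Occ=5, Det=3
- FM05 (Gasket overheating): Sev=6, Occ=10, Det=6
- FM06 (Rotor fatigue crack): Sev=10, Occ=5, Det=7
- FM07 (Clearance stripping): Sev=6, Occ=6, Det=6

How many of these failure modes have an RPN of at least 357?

RPN = Severity × Occurrence × Detection:
  FM01: 5 × 4 × 7 = 140
  FM02: 4 × 3 × 6 = 72
  FM03: 7 × 8 × 10 = 560
  FM04: 2 × 5 × 3 = 30
  FM05: 6 × 10 × 6 = 360
  FM06: 10 × 5 × 7 = 350
  FM07: 6 × 6 × 6 = 216
Modes with RPN ≥ 357: FM03 (560), FM05 (360) → 2.

2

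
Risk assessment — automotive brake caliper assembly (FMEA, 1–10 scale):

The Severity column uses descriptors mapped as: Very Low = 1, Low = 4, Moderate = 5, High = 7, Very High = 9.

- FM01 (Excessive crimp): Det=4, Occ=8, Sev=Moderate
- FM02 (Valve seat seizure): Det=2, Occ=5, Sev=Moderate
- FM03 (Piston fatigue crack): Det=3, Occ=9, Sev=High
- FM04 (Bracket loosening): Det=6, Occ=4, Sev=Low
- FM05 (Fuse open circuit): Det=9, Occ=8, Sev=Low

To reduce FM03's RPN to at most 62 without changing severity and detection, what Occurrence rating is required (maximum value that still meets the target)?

FM03: S=7, O=9, D=3 → current RPN = 189.
Fixed product = 21. Need 21 × O ≤ 62, so O ≤ 62/21 = 2.95.
Maximum integer Occurrence rating = 2 (gives RPN 42; O=3 would give 63 > 62).

2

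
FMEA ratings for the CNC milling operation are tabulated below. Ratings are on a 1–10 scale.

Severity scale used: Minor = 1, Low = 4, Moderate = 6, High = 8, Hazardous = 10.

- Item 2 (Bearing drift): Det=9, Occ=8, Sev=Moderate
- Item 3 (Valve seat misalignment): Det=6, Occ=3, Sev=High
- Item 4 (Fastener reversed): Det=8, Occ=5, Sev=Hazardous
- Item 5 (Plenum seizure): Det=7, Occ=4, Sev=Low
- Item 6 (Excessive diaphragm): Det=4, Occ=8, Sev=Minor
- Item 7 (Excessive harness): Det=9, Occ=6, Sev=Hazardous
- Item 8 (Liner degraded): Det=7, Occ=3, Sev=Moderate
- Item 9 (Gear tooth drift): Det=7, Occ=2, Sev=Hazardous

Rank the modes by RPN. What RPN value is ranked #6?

126

RPN = Severity × Occurrence × Detection:
  Item 2: 6 × 8 × 9 = 432
  Item 3: 8 × 3 × 6 = 144
  Item 4: 10 × 5 × 8 = 400
  Item 5: 4 × 4 × 7 = 112
  Item 6: 1 × 8 × 4 = 32
  Item 7: 10 × 6 × 9 = 540
  Item 8: 6 × 3 × 7 = 126
  Item 9: 10 × 2 × 7 = 140
Sorted descending: 540, 432, 400, 144, 140, 126, 112, 32.
The sixth-highest RPN is 126 (Item 8).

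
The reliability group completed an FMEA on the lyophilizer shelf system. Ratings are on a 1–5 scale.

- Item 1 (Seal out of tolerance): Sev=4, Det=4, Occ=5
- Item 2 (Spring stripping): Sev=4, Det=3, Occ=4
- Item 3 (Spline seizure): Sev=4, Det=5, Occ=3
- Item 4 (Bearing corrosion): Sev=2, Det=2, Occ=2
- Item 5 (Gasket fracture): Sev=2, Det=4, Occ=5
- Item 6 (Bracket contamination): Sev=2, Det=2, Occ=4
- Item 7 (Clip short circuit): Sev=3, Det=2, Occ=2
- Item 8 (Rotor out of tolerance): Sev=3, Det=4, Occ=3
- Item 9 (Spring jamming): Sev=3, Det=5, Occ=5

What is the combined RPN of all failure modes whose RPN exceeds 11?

367

RPN = Severity × Occurrence × Detection:
  Item 1: 4 × 5 × 4 = 80
  Item 2: 4 × 4 × 3 = 48
  Item 3: 4 × 3 × 5 = 60
  Item 4: 2 × 2 × 2 = 8
  Item 5: 2 × 5 × 4 = 40
  Item 6: 2 × 4 × 2 = 16
  Item 7: 3 × 2 × 2 = 12
  Item 8: 3 × 3 × 4 = 36
  Item 9: 3 × 5 × 5 = 75
RPN > 11: Item 1 (80), Item 2 (48), Item 3 (60), Item 5 (40), Item 6 (16), Item 7 (12), Item 8 (36), Item 9 (75).
Sum: 80 + 48 + 60 + 40 + 16 + 12 + 36 + 75 = 367.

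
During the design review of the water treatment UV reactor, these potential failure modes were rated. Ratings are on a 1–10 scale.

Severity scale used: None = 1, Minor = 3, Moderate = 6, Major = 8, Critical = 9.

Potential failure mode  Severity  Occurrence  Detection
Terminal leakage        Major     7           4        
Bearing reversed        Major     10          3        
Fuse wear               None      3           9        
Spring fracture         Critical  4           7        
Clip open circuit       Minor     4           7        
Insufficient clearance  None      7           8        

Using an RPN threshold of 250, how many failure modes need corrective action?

1

RPN = Severity × Occurrence × Detection:
  Terminal leakage: 8 × 7 × 4 = 224
  Bearing reversed: 8 × 10 × 3 = 240
  Fuse wear: 1 × 3 × 9 = 27
  Spring fracture: 9 × 4 × 7 = 252
  Clip open circuit: 3 × 4 × 7 = 84
  Insufficient clearance: 1 × 7 × 8 = 56
Modes with RPN ≥ 250: Spring fracture (252) → 1.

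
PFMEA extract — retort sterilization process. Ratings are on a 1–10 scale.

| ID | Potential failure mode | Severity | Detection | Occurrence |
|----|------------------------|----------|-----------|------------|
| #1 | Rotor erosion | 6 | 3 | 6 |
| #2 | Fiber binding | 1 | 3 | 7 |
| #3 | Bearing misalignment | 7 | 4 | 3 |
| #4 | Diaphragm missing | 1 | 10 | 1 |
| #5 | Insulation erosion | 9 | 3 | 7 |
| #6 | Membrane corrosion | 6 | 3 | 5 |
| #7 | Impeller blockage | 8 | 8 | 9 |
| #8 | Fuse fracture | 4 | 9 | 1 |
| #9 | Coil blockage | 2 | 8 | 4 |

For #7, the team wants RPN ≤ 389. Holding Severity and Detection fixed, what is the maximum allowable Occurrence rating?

#7: S=8, O=9, D=8 → current RPN = 576.
Fixed product = 64. Need 64 × O ≤ 389, so O ≤ 389/64 = 6.08.
Maximum integer Occurrence rating = 6 (gives RPN 384; O=7 would give 448 > 389).

6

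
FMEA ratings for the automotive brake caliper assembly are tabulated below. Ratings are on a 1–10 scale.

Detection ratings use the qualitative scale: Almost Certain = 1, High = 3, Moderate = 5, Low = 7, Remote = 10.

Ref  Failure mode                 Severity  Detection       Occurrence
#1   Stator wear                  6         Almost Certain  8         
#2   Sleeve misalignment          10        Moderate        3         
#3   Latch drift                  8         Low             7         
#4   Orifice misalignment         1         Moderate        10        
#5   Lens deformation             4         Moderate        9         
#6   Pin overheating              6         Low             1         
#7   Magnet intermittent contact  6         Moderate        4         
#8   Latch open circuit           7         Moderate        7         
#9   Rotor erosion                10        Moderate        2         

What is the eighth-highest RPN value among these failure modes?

48

RPN = Severity × Occurrence × Detection:
  #1: 6 × 8 × 1 = 48
  #2: 10 × 3 × 5 = 150
  #3: 8 × 7 × 7 = 392
  #4: 1 × 10 × 5 = 50
  #5: 4 × 9 × 5 = 180
  #6: 6 × 1 × 7 = 42
  #7: 6 × 4 × 5 = 120
  #8: 7 × 7 × 5 = 245
  #9: 10 × 2 × 5 = 100
Sorted descending: 392, 245, 180, 150, 120, 100, 50, 48, 42.
The eighth-highest RPN is 48 (#1).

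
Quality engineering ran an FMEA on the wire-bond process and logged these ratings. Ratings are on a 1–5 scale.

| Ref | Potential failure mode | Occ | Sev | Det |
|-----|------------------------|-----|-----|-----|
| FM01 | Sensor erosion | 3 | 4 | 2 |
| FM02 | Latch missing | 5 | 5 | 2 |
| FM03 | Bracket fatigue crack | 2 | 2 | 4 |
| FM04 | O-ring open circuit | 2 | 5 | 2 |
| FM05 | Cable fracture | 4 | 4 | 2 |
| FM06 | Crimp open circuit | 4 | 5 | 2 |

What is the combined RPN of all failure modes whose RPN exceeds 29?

122

RPN = Severity × Occurrence × Detection:
  FM01: 4 × 3 × 2 = 24
  FM02: 5 × 5 × 2 = 50
  FM03: 2 × 2 × 4 = 16
  FM04: 5 × 2 × 2 = 20
  FM05: 4 × 4 × 2 = 32
  FM06: 5 × 4 × 2 = 40
RPN > 29: FM02 (50), FM05 (32), FM06 (40).
Sum: 50 + 32 + 40 = 122.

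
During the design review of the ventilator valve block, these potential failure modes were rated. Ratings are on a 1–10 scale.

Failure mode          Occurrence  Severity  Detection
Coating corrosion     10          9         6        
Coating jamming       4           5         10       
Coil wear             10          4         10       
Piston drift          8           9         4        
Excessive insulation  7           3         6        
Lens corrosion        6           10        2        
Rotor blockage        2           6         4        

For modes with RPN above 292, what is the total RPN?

940

RPN = Severity × Occurrence × Detection:
  Coating corrosion: 9 × 10 × 6 = 540
  Coating jamming: 5 × 4 × 10 = 200
  Coil wear: 4 × 10 × 10 = 400
  Piston drift: 9 × 8 × 4 = 288
  Excessive insulation: 3 × 7 × 6 = 126
  Lens corrosion: 10 × 6 × 2 = 120
  Rotor blockage: 6 × 2 × 4 = 48
RPN > 292: Coating corrosion (540), Coil wear (400).
Sum: 540 + 400 = 940.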